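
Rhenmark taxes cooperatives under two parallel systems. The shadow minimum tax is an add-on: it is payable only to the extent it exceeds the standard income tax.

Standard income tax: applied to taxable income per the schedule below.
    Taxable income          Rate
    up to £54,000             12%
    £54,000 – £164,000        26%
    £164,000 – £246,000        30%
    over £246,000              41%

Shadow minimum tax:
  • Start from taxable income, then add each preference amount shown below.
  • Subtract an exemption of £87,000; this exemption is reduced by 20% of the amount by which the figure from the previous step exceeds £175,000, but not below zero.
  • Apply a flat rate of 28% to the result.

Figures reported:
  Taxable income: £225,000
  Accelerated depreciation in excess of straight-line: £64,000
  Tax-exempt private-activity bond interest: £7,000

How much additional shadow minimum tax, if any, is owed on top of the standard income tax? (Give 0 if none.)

£11,916

Shadow minimum tax:
  Adjusted income: £225,000 + £64,000 + £7,000 = £296,000
  Exemption: £87,000 − 20% × (£296,000 − £175,000) = £87,000 − £24,200 = £62,800
  Base: £296,000 − £62,800 = £233,200
  £233,200 × 28% = £65,296

Standard income tax:
  £54,000 × 12% = £6,480
  £110,000 × 26% = £28,600
  £61,000 × 30% = £18,300
  → £53,380

Excess of shadow minimum tax over standard income tax: £65,296 − £53,380 = £11,916.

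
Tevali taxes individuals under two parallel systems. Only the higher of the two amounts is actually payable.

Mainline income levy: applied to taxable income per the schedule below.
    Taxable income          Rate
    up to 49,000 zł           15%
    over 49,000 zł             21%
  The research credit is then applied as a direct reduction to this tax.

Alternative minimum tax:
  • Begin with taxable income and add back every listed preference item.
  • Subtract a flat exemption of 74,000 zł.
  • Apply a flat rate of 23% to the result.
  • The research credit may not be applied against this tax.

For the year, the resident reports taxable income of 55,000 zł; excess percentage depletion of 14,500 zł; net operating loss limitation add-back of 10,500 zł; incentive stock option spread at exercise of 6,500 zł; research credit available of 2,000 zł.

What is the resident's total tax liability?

6,610 zł

Mainline income levy:
  49,000 zł × 15% = 7,350 zł
  6,000 zł × 21% = 1,260 zł
  → 8,610 zł
  Less research credit 2,000 zł → 6,610 zł

Alternative minimum tax:
  Adjusted income: 55,000 zł + 14,500 zł + 10,500 zł + 6,500 zł = 86,500 zł
  Less exemption 74,000 zł → base 12,500 zł
  12,500 zł × 23% = 2,875 zł

6,610 zł > 2,875 zł, so the mainline income levy governs.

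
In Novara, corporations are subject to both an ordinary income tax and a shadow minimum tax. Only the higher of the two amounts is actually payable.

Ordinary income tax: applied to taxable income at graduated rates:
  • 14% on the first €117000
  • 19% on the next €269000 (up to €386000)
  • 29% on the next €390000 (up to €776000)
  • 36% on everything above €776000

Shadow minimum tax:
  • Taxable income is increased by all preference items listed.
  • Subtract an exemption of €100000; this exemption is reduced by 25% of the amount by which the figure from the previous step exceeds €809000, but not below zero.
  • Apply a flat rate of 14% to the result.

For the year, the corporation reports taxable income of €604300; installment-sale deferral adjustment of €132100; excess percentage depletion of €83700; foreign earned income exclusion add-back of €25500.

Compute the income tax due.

Ordinary income tax:
  €117000 × 14% = €16380
  €269000 × 19% = €51110
  €218300 × 29% = €63307
  → €130797

Shadow minimum tax:
  Adjusted income: €604300 + €132100 + €83700 + €25500 = €845600
  Exemption: €100000 − 25% × (€845600 − €809000) = €100000 − €9150 = €90850
  Base: €845600 − €90850 = €754750
  €754750 × 14% = €105665

€130797 > €105665, so the ordinary income tax governs.

€130797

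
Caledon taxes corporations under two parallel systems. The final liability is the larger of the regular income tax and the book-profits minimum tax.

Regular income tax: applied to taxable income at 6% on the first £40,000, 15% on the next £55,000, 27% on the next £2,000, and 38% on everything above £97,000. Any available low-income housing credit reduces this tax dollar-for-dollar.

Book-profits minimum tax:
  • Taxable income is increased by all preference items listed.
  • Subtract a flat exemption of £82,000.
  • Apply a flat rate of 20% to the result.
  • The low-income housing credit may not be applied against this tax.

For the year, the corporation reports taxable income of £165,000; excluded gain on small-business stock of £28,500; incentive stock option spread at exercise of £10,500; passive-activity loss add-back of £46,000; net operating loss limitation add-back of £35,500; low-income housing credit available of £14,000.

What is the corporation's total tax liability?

Regular income tax:
  £40,000 × 6% = £2,400
  £55,000 × 15% = £8,250
  £2,000 × 27% = £540
  £68,000 × 38% = £25,840
  → £37,030
  Less low-income housing credit £14,000 → £23,030

Book-profits minimum tax:
  Adjusted income: £165,000 + £28,500 + £10,500 + £46,000 + £35,500 = £285,500
  Less exemption £82,000 → base £203,500
  £203,500 × 20% = £40,700

£40,700 > £23,030, so the book-profits minimum tax is the binding amount.

£40,700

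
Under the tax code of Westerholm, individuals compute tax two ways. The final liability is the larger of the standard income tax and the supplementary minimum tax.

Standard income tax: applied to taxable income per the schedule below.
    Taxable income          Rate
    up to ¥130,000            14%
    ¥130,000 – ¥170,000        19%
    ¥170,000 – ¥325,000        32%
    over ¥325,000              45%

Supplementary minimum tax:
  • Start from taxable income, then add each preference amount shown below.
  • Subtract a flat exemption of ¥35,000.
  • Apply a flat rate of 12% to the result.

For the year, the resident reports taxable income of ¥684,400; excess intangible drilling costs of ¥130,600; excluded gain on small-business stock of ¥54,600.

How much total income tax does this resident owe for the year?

Standard income tax:
  ¥130,000 × 14% = ¥18,200
  ¥40,000 × 19% = ¥7,600
  ¥155,000 × 32% = ¥49,600
  ¥359,400 × 45% = ¥161,730
  → ¥237,130

Supplementary minimum tax:
  Adjusted income: ¥684,400 + ¥130,600 + ¥54,600 = ¥869,600
  Less exemption ¥35,000 → base ¥834,600
  ¥834,600 × 12% = ¥100,152

¥237,130 > ¥100,152, so the standard income tax governs.

¥237,130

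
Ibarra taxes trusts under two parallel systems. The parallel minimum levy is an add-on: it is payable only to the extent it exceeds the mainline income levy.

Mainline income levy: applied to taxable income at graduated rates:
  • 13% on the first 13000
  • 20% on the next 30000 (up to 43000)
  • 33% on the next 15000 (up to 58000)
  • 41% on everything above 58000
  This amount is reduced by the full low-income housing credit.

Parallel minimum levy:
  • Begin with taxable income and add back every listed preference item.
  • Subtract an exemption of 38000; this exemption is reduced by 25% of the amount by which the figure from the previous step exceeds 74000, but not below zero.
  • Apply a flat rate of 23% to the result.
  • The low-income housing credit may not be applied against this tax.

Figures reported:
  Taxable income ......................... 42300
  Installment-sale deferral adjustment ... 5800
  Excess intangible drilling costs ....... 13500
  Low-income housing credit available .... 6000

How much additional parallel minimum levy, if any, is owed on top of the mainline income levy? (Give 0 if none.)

3878

Parallel minimum levy:
  Adjusted income: 42300 + 5800 + 13500 = 61600
  Exemption: 61600 ≤ 74000, so full 38000 applies
  Base: 61600 − 38000 = 23600
  23600 × 23% = 5428

Mainline income levy:
  13000 × 13% = 1690
  29300 × 20% = 5860
  → 7550
  Less low-income housing credit 6000 → 1550

Excess of parallel minimum levy over mainline income levy: 5428 − 1550 = 3878.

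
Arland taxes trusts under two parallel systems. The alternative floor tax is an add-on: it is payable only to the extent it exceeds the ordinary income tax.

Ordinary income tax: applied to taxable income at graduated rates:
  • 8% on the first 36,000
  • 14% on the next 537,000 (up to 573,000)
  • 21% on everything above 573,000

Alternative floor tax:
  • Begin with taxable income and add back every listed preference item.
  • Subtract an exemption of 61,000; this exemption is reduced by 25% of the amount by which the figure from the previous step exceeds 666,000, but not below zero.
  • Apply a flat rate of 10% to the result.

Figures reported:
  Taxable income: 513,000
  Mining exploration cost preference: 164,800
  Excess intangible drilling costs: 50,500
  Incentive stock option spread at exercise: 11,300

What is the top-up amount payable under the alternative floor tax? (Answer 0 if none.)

Alternative floor tax:
  Adjusted income: 513,000 + 164,800 + 50,500 + 11,300 = 739,600
  Exemption: 61,000 − 25% × (739,600 − 666,000) = 61,000 − 18,400 = 42,600
  Base: 739,600 − 42,600 = 697,000
  697,000 × 10% = 69,700

Ordinary income tax:
  36,000 × 8% = 2,880
  477,000 × 14% = 66,780
  → 69,660

Excess of alternative floor tax over ordinary income tax: 69,700 − 69,660 = 40.

40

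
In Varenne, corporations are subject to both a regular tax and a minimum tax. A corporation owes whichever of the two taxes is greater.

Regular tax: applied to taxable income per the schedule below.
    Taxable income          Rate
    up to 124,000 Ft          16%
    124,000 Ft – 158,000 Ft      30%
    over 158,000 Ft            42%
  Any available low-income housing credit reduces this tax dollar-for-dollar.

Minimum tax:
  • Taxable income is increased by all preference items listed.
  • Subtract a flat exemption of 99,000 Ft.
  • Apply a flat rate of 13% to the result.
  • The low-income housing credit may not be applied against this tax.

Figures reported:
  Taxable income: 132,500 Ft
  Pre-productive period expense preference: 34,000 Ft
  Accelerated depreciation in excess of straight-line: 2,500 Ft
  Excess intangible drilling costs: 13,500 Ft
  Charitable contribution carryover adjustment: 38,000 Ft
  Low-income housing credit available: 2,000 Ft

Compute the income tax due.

20,390 Ft

Regular tax:
  124,000 Ft × 16% = 19,840 Ft
  8,500 Ft × 30% = 2,550 Ft
  → 22,390 Ft
  Less low-income housing credit 2,000 Ft → 20,390 Ft

Minimum tax:
  Adjusted income: 132,500 Ft + 34,000 Ft + 2,500 Ft + 13,500 Ft + 38,000 Ft = 220,500 Ft
  Less exemption 99,000 Ft → base 121,500 Ft
  121,500 Ft × 13% = 15,795 Ft

20,390 Ft > 15,795 Ft, so the regular tax governs.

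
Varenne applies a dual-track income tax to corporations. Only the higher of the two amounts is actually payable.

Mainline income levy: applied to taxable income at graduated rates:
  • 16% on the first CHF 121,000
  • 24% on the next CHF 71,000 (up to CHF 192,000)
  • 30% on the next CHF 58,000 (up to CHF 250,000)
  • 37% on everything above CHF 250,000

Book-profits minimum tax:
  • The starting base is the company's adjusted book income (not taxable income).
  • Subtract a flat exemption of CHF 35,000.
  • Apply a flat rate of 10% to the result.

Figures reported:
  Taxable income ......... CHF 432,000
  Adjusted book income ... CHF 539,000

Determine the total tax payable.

Mainline income levy:
  CHF 121,000 × 16% = CHF 19,360
  CHF 71,000 × 24% = CHF 17,040
  CHF 58,000 × 30% = CHF 17,400
  CHF 182,000 × 37% = CHF 67,340
  → CHF 121,140

Book-profits minimum tax:
  Base (adjusted book income): CHF 539,000
  Less exemption CHF 35,000 → base CHF 504,000
  CHF 504,000 × 10% = CHF 50,400

CHF 121,140 > CHF 50,400, so the mainline income levy governs.

CHF 121,140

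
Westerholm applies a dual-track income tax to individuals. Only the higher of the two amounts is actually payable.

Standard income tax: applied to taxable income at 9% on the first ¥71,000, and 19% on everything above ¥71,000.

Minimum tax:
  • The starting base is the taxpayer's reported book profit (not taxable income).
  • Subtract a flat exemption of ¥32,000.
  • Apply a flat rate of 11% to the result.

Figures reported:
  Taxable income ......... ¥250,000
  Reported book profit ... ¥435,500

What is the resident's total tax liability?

¥44,385

Minimum tax:
  Base (reported book profit): ¥435,500
  Less exemption ¥32,000 → base ¥403,500
  ¥403,500 × 11% = ¥44,385

Standard income tax:
  ¥71,000 × 9% = ¥6,390
  ¥179,000 × 19% = ¥34,010
  → ¥40,400

¥44,385 > ¥40,400, so the minimum tax is the binding amount.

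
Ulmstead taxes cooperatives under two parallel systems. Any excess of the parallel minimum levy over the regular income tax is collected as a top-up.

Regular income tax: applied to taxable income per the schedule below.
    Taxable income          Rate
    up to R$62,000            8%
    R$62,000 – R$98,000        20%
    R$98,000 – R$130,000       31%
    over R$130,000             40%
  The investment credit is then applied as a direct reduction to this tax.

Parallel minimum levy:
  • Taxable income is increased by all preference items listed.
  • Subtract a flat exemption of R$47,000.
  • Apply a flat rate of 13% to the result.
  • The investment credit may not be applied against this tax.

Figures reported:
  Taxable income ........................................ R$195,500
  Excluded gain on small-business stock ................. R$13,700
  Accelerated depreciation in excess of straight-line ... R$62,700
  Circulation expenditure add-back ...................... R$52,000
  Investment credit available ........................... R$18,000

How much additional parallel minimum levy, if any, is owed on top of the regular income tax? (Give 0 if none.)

Regular income tax:
  R$62,000 × 8% = R$4,960
  R$36,000 × 20% = R$7,200
  R$32,000 × 31% = R$9,920
  R$65,500 × 40% = R$26,200
  → R$48,280
  Less investment credit R$18,000 → R$30,280

Parallel minimum levy:
  Adjusted income: R$195,500 + R$13,700 + R$62,700 + R$52,000 = R$323,900
  Less exemption R$47,000 → base R$276,900
  R$276,900 × 13% = R$35,997

Excess of parallel minimum levy over regular income tax: R$35,997 − R$30,280 = R$5,717.

R$5,717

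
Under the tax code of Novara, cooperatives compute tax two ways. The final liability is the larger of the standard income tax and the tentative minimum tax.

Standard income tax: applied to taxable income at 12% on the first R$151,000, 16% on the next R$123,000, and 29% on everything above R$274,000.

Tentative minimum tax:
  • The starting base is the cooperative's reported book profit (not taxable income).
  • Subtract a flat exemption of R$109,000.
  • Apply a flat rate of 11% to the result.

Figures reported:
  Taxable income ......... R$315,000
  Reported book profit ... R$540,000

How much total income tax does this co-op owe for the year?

Tentative minimum tax:
  Base (reported book profit): R$540,000
  Less exemption R$109,000 → base R$431,000
  R$431,000 × 11% = R$47,410

Standard income tax:
  R$151,000 × 12% = R$18,120
  R$123,000 × 16% = R$19,680
  R$41,000 × 29% = R$11,890
  → R$49,690

R$49,690 > R$47,410, so the standard income tax governs.

R$49,690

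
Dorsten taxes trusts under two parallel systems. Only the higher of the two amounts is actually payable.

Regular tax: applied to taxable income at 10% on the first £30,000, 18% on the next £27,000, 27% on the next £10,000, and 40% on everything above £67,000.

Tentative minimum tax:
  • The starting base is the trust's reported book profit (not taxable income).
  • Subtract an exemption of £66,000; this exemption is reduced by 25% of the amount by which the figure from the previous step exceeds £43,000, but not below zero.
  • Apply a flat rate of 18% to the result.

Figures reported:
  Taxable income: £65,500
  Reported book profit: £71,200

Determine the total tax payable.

£10,155

Regular tax:
  £30,000 × 10% = £3,000
  £27,000 × 18% = £4,860
  £8,500 × 27% = £2,295
  → £10,155

Tentative minimum tax:
  Base (reported book profit): £71,200
  Exemption: £66,000 − 25% × (£71,200 − £43,000) = £66,000 − £7,050 = £58,950
  Base: £71,200 − £58,950 = £12,250
  £12,250 × 18% = £2,205

£10,155 > £2,205, so the regular tax governs.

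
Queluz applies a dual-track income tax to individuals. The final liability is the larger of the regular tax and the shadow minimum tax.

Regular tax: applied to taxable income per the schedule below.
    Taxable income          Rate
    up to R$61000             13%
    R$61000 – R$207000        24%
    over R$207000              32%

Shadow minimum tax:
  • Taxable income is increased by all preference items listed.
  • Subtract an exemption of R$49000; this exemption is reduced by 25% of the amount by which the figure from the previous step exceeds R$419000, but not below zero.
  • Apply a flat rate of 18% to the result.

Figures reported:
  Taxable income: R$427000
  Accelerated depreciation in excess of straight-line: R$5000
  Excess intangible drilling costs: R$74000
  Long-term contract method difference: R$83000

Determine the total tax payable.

R$113370

Shadow minimum tax:
  Adjusted income: R$427000 + R$5000 + R$74000 + R$83000 = R$589000
  Exemption: R$49000 − 25% × (R$589000 − R$419000) = R$49000 − R$42500 = R$6500
  Base: R$589000 − R$6500 = R$582500
  R$582500 × 18% = R$104850

Regular tax:
  R$61000 × 13% = R$7930
  R$146000 × 24% = R$35040
  R$220000 × 32% = R$70400
  → R$113370

R$113370 > R$104850, so the regular tax governs.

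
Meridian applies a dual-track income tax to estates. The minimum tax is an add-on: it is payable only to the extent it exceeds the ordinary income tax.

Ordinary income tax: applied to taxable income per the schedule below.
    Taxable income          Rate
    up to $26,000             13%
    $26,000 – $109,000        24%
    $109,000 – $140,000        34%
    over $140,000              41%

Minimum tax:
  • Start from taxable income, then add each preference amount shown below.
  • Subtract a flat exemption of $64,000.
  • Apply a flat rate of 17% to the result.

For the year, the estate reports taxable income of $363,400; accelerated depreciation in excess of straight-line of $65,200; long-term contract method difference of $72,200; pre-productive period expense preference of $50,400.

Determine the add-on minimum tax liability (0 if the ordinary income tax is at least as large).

Minimum tax:
  Adjusted income: $363,400 + $65,200 + $72,200 + $50,400 = $551,200
  Less exemption $64,000 → base $487,200
  $487,200 × 17% = $82,824

Ordinary income tax:
  $26,000 × 13% = $3,380
  $83,000 × 24% = $19,920
  $31,000 × 34% = $10,540
  $223,400 × 41% = $91,594
  → $125,434

$82,824 ≤ $125,434, so no add-on is due.

$0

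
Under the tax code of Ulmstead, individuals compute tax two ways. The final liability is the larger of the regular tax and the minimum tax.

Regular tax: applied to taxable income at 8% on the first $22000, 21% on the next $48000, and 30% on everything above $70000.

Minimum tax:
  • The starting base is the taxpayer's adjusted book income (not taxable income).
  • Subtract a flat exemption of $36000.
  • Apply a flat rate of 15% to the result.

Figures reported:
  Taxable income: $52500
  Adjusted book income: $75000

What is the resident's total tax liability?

$8165

Regular tax:
  $22000 × 8% = $1760
  $30500 × 21% = $6405
  → $8165

Minimum tax:
  Base (adjusted book income): $75000
  Less exemption $36000 → base $39000
  $39000 × 15% = $5850

$8165 > $5850, so the regular tax governs.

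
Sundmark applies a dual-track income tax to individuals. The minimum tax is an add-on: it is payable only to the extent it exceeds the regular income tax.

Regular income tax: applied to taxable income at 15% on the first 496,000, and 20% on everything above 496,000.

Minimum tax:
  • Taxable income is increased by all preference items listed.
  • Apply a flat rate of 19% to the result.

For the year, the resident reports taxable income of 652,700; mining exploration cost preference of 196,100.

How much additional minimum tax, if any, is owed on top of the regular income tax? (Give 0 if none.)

Minimum tax:
  Adjusted income: 652,700 + 196,100 = 848,800
  848,800 × 19% = 161,272

Regular income tax:
  496,000 × 15% = 74,400
  156,700 × 20% = 31,340
  → 105,740

Excess of minimum tax over regular income tax: 161,272 − 105,740 = 55,532.

55,532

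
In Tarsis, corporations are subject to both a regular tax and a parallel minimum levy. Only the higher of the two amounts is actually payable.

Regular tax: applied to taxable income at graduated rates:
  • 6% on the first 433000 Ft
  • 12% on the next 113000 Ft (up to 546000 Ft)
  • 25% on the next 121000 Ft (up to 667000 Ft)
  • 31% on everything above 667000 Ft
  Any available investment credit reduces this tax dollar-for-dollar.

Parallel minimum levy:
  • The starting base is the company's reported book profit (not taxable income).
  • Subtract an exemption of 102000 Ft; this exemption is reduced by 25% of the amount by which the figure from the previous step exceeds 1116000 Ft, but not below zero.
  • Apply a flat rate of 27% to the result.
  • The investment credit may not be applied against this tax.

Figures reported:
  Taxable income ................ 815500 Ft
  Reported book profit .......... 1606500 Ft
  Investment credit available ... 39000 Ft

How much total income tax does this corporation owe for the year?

Parallel minimum levy:
  Base (reported book profit): 1606500 Ft
  Exemption: 25% × (1606500 Ft − 1116000 Ft) = 122625 Ft ≥ 102000 Ft, so the exemption is fully phased out
  Base: 1606500 Ft − 0 Ft = 1606500 Ft
  1606500 Ft × 27% = 433755 Ft

Regular tax:
  433000 Ft × 6% = 25980 Ft
  113000 Ft × 12% = 13560 Ft
  121000 Ft × 25% = 30250 Ft
  148500 Ft × 31% = 46035 Ft
  → 115825 Ft
  Less investment credit 39000 Ft → 76825 Ft

433755 Ft > 76825 Ft, so the parallel minimum levy is the binding amount.

433755 Ft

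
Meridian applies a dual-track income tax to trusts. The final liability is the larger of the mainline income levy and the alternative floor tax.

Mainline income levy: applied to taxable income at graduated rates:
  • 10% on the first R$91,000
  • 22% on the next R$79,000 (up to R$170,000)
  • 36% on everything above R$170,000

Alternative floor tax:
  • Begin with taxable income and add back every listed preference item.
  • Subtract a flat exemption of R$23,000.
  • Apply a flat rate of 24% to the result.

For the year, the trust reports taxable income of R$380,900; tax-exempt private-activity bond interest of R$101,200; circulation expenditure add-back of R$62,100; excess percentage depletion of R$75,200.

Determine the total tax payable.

Alternative floor tax:
  Adjusted income: R$380,900 + R$101,200 + R$62,100 + R$75,200 = R$619,400
  Less exemption R$23,000 → base R$596,400
  R$596,400 × 24% = R$143,136

Mainline income levy:
  R$91,000 × 10% = R$9,100
  R$79,000 × 22% = R$17,380
  R$210,900 × 36% = R$75,924
  → R$102,404

R$143,136 > R$102,404, so the alternative floor tax is the binding amount.

R$143,136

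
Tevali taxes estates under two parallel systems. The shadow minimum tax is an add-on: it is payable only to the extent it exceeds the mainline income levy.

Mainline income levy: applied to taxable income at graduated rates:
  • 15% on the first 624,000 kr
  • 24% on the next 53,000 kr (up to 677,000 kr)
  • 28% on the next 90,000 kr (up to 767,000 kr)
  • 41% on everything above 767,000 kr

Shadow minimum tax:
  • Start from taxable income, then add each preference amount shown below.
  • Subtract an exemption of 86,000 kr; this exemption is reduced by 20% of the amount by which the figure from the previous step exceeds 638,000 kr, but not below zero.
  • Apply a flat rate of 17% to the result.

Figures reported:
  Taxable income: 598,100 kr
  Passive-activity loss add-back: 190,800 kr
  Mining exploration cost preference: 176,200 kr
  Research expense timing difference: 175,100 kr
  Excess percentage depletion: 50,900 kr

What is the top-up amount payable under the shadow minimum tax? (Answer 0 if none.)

Shadow minimum tax:
  Adjusted income: 598,100 kr + 190,800 kr + 176,200 kr + 175,100 kr + 50,900 kr = 1,191,100 kr
  Exemption: 20% × (1,191,100 kr − 638,000 kr) = 110,620 kr ≥ 86,000 kr, so the exemption is fully phased out
  Base: 1,191,100 kr − 0 kr = 1,191,100 kr
  1,191,100 kr × 17% = 202,487 kr

Mainline income levy:
  598,100 kr × 15% = 89,715 kr

Excess of shadow minimum tax over mainline income levy: 202,487 kr − 89,715 kr = 112,772 kr.

112,772 kr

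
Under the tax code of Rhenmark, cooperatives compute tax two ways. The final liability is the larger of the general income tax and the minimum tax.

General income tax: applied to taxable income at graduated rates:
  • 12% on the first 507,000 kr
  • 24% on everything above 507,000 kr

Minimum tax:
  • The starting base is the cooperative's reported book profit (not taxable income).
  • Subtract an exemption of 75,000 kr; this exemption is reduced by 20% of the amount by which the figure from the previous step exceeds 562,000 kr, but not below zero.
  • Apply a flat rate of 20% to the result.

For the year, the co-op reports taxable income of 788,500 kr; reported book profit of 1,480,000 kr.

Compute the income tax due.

Minimum tax:
  Base (reported book profit): 1,480,000 kr
  Exemption: 20% × (1,480,000 kr − 562,000 kr) = 183,600 kr ≥ 75,000 kr, so the exemption is fully phased out
  Base: 1,480,000 kr − 0 kr = 1,480,000 kr
  1,480,000 kr × 20% = 296,000 kr

General income tax:
  507,000 kr × 12% = 60,840 kr
  281,500 kr × 24% = 67,560 kr
  → 128,400 kr

296,000 kr > 128,400 kr, so the minimum tax is the binding amount.

296,000 kr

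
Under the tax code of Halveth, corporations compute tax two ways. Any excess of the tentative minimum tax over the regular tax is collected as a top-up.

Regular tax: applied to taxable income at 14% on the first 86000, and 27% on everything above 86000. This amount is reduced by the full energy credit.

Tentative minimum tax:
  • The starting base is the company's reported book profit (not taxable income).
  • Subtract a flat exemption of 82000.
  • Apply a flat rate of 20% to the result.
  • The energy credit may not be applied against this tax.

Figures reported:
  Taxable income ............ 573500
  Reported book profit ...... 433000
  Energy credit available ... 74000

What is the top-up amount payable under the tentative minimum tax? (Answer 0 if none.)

535

Tentative minimum tax:
  Base (reported book profit): 433000
  Less exemption 82000 → base 351000
  351000 × 20% = 70200

Regular tax:
  86000 × 14% = 12040
  487500 × 27% = 131625
  → 143665
  Less energy credit 74000 → 69665

Excess of tentative minimum tax over regular tax: 70200 − 69665 = 535.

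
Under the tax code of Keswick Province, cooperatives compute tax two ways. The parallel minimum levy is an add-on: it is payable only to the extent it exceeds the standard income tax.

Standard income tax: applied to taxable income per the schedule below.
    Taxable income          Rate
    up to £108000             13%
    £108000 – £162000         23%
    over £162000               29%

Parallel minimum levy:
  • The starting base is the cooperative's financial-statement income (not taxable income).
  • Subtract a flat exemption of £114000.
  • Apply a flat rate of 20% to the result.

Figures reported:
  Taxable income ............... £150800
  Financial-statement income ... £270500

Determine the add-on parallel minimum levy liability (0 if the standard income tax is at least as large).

£7416

Standard income tax:
  £108000 × 13% = £14040
  £42800 × 23% = £9844
  → £23884

Parallel minimum levy:
  Base (financial-statement income): £270500
  Less exemption £114000 → base £156500
  £156500 × 20% = £31300

Excess of parallel minimum levy over standard income tax: £31300 − £23884 = £7416.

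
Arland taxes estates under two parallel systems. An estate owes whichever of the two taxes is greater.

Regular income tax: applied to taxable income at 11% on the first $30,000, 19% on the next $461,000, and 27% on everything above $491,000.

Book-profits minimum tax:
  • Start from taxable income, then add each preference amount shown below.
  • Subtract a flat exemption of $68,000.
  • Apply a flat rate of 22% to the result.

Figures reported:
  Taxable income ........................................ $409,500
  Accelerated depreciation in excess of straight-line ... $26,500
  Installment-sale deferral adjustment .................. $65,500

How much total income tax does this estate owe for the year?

Regular income tax:
  $30,000 × 11% = $3,300
  $379,500 × 19% = $72,105
  → $75,405

Book-profits minimum tax:
  Adjusted income: $409,500 + $26,500 + $65,500 = $501,500
  Less exemption $68,000 → base $433,500
  $433,500 × 22% = $95,370

$95,370 > $75,405, so the book-profits minimum tax is the binding amount.

$95,370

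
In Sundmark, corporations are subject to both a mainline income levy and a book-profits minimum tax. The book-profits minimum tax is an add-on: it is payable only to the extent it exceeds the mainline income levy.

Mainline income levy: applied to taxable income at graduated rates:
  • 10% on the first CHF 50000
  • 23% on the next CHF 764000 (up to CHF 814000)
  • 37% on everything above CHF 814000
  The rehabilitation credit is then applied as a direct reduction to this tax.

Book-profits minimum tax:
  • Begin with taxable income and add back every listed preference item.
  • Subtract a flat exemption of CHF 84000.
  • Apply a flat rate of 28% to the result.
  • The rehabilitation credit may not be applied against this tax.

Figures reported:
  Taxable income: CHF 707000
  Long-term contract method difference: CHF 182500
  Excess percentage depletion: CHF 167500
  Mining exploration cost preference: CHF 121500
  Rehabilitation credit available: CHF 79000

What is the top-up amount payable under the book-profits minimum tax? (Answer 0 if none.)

Mainline income levy:
  CHF 50000 × 10% = CHF 5000
  CHF 657000 × 23% = CHF 151110
  → CHF 156110
  Less rehabilitation credit CHF 79000 → CHF 77110

Book-profits minimum tax:
  Adjusted income: CHF 707000 + CHF 182500 + CHF 167500 + CHF 121500 = CHF 1178500
  Less exemption CHF 84000 → base CHF 1094500
  CHF 1094500 × 28% = CHF 306460

Excess of book-profits minimum tax over mainline income levy: CHF 306460 − CHF 77110 = CHF 229350.

CHF 229350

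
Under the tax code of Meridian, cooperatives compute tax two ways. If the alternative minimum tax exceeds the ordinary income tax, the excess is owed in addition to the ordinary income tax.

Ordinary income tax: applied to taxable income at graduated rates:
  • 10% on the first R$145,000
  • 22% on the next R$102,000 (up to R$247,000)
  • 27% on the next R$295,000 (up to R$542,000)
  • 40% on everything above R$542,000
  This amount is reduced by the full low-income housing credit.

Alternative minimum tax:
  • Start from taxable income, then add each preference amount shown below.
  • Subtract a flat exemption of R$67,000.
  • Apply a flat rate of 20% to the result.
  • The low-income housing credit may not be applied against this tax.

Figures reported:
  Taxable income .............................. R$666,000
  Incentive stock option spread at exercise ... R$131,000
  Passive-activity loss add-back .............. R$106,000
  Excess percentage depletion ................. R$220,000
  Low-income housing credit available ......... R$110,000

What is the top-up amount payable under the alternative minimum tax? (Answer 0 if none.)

Alternative minimum tax:
  Adjusted income: R$666,000 + R$131,000 + R$106,000 + R$220,000 = R$1,123,000
  Less exemption R$67,000 → base R$1,056,000
  R$1,056,000 × 20% = R$211,200

Ordinary income tax:
  R$145,000 × 10% = R$14,500
  R$102,000 × 22% = R$22,440
  R$295,000 × 27% = R$79,650
  R$124,000 × 40% = R$49,600
  → R$166,190
  Less low-income housing credit R$110,000 → R$56,190

Excess of alternative minimum tax over ordinary income tax: R$211,200 − R$56,190 = R$155,010.

R$155,010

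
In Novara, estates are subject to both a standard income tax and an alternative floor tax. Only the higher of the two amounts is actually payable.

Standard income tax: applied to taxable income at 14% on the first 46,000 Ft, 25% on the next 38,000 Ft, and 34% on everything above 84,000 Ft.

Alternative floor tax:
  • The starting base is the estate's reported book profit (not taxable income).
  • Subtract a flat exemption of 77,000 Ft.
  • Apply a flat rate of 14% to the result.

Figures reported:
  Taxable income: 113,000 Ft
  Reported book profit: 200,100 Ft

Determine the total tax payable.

25,800 Ft

Standard income tax:
  46,000 Ft × 14% = 6,440 Ft
  38,000 Ft × 25% = 9,500 Ft
  29,000 Ft × 34% = 9,860 Ft
  → 25,800 Ft

Alternative floor tax:
  Base (reported book profit): 200,100 Ft
  Less exemption 77,000 Ft → base 123,100 Ft
  123,100 Ft × 14% = 17,234 Ft

25,800 Ft > 17,234 Ft, so the standard income tax governs.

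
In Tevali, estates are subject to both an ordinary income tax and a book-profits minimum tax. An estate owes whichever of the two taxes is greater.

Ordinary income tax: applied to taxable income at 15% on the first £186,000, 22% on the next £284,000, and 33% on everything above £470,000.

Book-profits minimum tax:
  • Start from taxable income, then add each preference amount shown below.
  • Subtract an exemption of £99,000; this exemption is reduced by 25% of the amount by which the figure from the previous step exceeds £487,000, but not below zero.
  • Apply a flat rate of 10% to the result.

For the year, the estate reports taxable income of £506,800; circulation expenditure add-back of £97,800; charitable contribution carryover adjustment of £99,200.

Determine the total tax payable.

£102,524

Book-profits minimum tax:
  Adjusted income: £506,800 + £97,800 + £99,200 = £703,800
  Exemption: £99,000 − 25% × (£703,800 − £487,000) = £99,000 − £54,200 = £44,800
  Base: £703,800 − £44,800 = £659,000
  £659,000 × 10% = £65,900

Ordinary income tax:
  £186,000 × 15% = £27,900
  £284,000 × 22% = £62,480
  £36,800 × 33% = £12,144
  → £102,524

£102,524 > £65,900, so the ordinary income tax governs.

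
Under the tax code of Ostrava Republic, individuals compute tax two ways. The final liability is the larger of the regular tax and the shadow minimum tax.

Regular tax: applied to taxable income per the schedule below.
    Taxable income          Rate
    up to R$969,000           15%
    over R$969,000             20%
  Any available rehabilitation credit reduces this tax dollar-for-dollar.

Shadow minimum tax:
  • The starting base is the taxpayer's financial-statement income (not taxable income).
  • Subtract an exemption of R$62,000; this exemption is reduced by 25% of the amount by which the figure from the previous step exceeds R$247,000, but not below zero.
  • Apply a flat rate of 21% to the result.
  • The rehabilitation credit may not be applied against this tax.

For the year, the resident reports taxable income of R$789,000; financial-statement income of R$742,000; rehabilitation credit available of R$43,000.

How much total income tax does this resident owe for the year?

Regular tax:
  R$789,000 × 15% = R$118,350
  Less rehabilitation credit R$43,000 → R$75,350

Shadow minimum tax:
  Base (financial-statement income): R$742,000
  Exemption: 25% × (R$742,000 − R$247,000) = R$123,750 ≥ R$62,000, so the exemption is fully phased out
  Base: R$742,000 − R$0 = R$742,000
  R$742,000 × 21% = R$155,820

R$155,820 > R$75,350, so the shadow minimum tax is the binding amount.

R$155,820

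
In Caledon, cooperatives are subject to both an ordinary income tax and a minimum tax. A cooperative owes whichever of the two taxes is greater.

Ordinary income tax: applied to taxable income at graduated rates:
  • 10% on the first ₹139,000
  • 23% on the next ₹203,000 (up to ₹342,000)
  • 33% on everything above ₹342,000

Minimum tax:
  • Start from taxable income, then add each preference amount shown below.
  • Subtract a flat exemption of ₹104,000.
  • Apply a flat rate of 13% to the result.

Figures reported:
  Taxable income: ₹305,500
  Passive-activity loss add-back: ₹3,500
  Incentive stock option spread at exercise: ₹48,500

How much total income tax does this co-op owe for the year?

Ordinary income tax:
  ₹139,000 × 10% = ₹13,900
  ₹166,500 × 23% = ₹38,295
  → ₹52,195

Minimum tax:
  Adjusted income: ₹305,500 + ₹3,500 + ₹48,500 = ₹357,500
  Less exemption ₹104,000 → base ₹253,500
  ₹253,500 × 13% = ₹32,955

₹52,195 > ₹32,955, so the ordinary income tax governs.

₹52,195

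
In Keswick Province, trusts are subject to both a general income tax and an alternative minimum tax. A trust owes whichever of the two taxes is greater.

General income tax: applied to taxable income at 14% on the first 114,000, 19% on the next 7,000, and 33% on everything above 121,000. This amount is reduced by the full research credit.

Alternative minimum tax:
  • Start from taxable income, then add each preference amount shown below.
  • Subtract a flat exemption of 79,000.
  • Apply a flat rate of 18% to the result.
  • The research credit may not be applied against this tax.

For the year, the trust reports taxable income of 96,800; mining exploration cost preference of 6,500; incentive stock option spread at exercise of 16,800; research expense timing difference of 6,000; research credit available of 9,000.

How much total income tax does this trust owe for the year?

General income tax:
  96,800 × 14% = 13,552
  Less research credit 9,000 → 4,552

Alternative minimum tax:
  Adjusted income: 96,800 + 6,500 + 16,800 + 6,000 = 126,100
  Less exemption 79,000 → base 47,100
  47,100 × 18% = 8,478

8,478 > 4,552, so the alternative minimum tax is the binding amount.

8,478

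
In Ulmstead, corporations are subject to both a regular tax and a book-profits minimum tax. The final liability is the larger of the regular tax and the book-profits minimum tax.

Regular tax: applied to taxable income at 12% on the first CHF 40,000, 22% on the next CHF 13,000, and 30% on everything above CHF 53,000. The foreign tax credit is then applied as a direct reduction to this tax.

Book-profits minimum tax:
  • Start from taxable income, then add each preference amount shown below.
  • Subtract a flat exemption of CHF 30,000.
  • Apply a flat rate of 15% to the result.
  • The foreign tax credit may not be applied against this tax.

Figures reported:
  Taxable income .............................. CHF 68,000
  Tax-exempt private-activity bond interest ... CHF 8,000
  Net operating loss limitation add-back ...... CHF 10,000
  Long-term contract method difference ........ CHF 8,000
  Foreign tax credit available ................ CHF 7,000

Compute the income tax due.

Regular tax:
  CHF 40,000 × 12% = CHF 4,800
  CHF 13,000 × 22% = CHF 2,860
  CHF 15,000 × 30% = CHF 4,500
  → CHF 12,160
  Less foreign tax credit CHF 7,000 → CHF 5,160

Book-profits minimum tax:
  Adjusted income: CHF 68,000 + CHF 8,000 + CHF 10,000 + CHF 8,000 = CHF 94,000
  Less exemption CHF 30,000 → base CHF 64,000
  CHF 64,000 × 15% = CHF 9,600

CHF 9,600 > CHF 5,160, so the book-profits minimum tax is the binding amount.

CHF 9,600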